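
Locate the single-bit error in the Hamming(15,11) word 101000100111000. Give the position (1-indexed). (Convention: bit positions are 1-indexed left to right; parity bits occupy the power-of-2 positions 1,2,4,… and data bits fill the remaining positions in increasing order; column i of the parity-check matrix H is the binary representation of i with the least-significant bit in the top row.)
Syndrome s = H · r^T (mod 2), r = 101000100111000:
  s[0] = (101010101010101)·(101000100111000) mod 2 = 1+0+1+0+0+0+1+0+0+0+1+0+0+0+0 mod 2 = 0
  s[1] = (011001100110011)·(101000100111000) mod 2 = 0+0+1+0+0+0+1+0+0+1+1+0+0+0+0 mod 2 = 0
  s[2] = (000111100001111)·(101000100111000) mod 2 = 0+0+0+0+0+0+1+0+0+0+0+1+0+0+0 mod 2 = 0
  s[3] = (000000011111111)·(101000100111000) mod 2 = 0+0+0+0+0+0+0+0+0+1+1+1+0+0+0 mod 2 = 1
Syndrome = 0001
Column i of H is the binary representation of i, so the syndrome is the binary index of the flipped bit.
Read s = 0001 with s[0] as LSB: 0·2^0 + 0·2^1 + 0·2^2 + 1·2^3 = 8.
Error is at bit position 8.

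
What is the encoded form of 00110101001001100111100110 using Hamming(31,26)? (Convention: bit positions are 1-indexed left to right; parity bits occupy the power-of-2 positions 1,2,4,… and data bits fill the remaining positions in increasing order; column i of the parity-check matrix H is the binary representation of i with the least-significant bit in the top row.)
Codeword c = d · G (mod 2), d = 00110101001001100111100110:
  c[0] = d·G[:,0] = (00110101001001100111100110)·(11011010101101010101010101) mod 2 = 0+0+0+1+0+0+0+0+0+0+1+0+0+1+0+0+0+1+0+1+0+0+0+1+0+0 mod 2 = 0
  c[1] = d·G[:,1] = (00110101001001100111100110)·(10110110011011001100110011) mod 2 = 0+0+1+1+0+1+0+0+0+0+1+0+0+1+0+0+0+1+0+0+1+0+0+0+1+0 mod 2 = 0
  c[2] = d·G[:,2] = (00110101001001100111100110)·(10000000000000000000000000) mod 2 = 0+0+0+0+0+0+0+0+0+0+0+0+0+0+0+0+0+0+0+0+0+0+0+0+0+0 mod 2 = 0
  c[3] = d·G[:,3] = (00110101001001100111100110)·(01110001111000111100001111) mod 2 = 0+0+1+1+0+0+0+1+0+0+1+0+0+0+1+0+0+1+0+0+0+0+0+1+1+0 mod 2 = 0
  c[4] = d·G[:,4] = (00110101001001100111100110)·(01000000000000000000000000) mod 2 = 0+0+0+0+0+0+0+0+0+0+0+0+0+0+0+0+0+0+0+0+0+0+0+0+0+0 mod 2 = 0
  c[5] = d·G[:,5] = (00110101001001100111100110)·(00100000000000000000000000) mod 2 = 0+0+1+0+0+0+0+0+0+0+0+0+0+0+0+0+0+0+0+0+0+0+0+0+0+0 mod 2 = 1
  c[6] = d·G[:,6] = (00110101001001100111100110)·(00010000000000000000000000) mod 2 = 0+0+0+1+0+0+0+0+0+0+0+0+0+0+0+0+0+0+0+0+0+0+0+0+0+0 mod 2 = 1
  c[7] = d·G[:,7] = (00110101001001100111100110)·(00001111111000000011111111) mod 2 = 0+0+0+0+0+1+0+1+0+0+1+0+0+0+0+0+0+0+1+1+1+0+0+1+1+0 mod 2 = 0
  c[8] = d·G[:,8] = (00110101001001100111100110)·(00001000000000000000000000) mod 2 = 0+0+0+0+0+0+0+0+0+0+0+0+0+0+0+0+0+0+0+0+0+0+0+0+0+0 mod 2 = 0
  c[9] = d·G[:,9] = (00110101001001100111100110)·(00000100000000000000000000) mod 2 = 0+0+0+0+0+1+0+0+0+0+0+0+0+0+0+0+0+0+0+0+0+0+0+0+0+0 mod 2 = 1
  c[10] = d·G[:,10] = (00110101001001100111100110)·(00000010000000000000000000) mod 2 = 0+0+0+0+0+0+0+0+0+0+0+0+0+0+0+0+0+0+0+0+0+0+0+0+0+0 mod 2 = 0
  c[11] = d·G[:,11] = (00110101001001100111100110)·(00000001000000000000000000) mod 2 = 0+0+0+0+0+0+0+1+0+0+0+0+0+0+0+0+0+0+0+0+0+0+0+0+0+0 mod 2 = 1
  c[12] = d·G[:,12] = (00110101001001100111100110)·(00000000100000000000000000) mod 2 = 0+0+0+0+0+0+0+0+0+0+0+0+0+0+0+0+0+0+0+0+0+0+0+0+0+0 mod 2 = 0
  c[13] = d·G[:,13] = (00110101001001100111100110)·(00000000010000000000000000) mod 2 = 0+0+0+0+0+0+0+0+0+0+0+0+0+0+0+0+0+0+0+0+0+0+0+0+0+0 mod 2 = 0
  c[14] = d·G[:,14] = (00110101001001100111100110)·(00000000001000000000000000) mod 2 = 0+0+0+0+0+0+0+0+0+0+1+0+0+0+0+0+0+0+0+0+0+0+0+0+0+0 mod 2 = 1
  c[15] = d·G[:,15] = (00110101001001100111100110)·(00000000000111111111111111) mod 2 = 0+0+0+0+0+0+0+0+0+0+0+0+0+1+1+0+0+1+1+1+1+0+0+1+1+0 mod 2 = 0
  c[16] = d·G[:,16] = (00110101001001100111100110)·(00000000000100000000000000) mod 2 = 0+0+0+0+0+0+0+0+0+0+0+0+0+0+0+0+0+0+0+0+0+0+0+0+0+0 mod 2 = 0
  c[17] = d·G[:,17] = (00110101001001100111100110)·(00000000000010000000000000) mod 2 = 0+0+0+0+0+0+0+0+0+0+0+0+0+0+0+0+0+0+0+0+0+0+0+0+0+0 mod 2 = 0
  c[18] = d·G[:,18] = (00110101001001100111100110)·(00000000000001000000000000) mod 2 = 0+0+0+0+0+0+0+0+0+0+0+0+0+1+0+0+0+0+0+0+0+0+0+0+0+0 mod 2 = 1
  c[19] = d·G[:,19] = (00110101001001100111100110)·(00000000000000100000000000) mod 2 = 0+0+0+0+0+0+0+0+0+0+0+0+0+0+1+0+0+0+0+0+0+0+0+0+0+0 mod 2 = 1
  c[20] = d·G[:,20] = (00110101001001100111100110)·(00000000000000010000000000) mod 2 = 0+0+0+0+0+0+0+0+0+0+0+0+0+0+0+0+0+0+0+0+0+0+0+0+0+0 mod 2 = 0
  c[21] = d·G[:,21] = (00110101001001100111100110)·(00000000000000001000000000) mod 2 = 0+0+0+0+0+0+0+0+0+0+0+0+0+0+0+0+0+0+0+0+0+0+0+0+0+0 mod 2 = 0
  c[22] = d·G[:,22] = (00110101001001100111100110)·(00000000000000000100000000) mod 2 = 0+0+0+0+0+0+0+0+0+0+0+0+0+0+0+0+0+1+0+0+0+0+0+0+0+0 mod 2 = 1
  c[23] = d·G[:,23] = (00110101001001100111100110)·(00000000000000000010000000) mod 2 = 0+0+0+0+0+0+0+0+0+0+0+0+0+0+0+0+0+0+1+0+0+0+0+0+0+0 mod 2 = 1
  c[24] = d·G[:,24] = (00110101001001100111100110)·(00000000000000000001000000) mod 2 = 0+0+0+0+0+0+0+0+0+0+0+0+0+0+0+0+0+0+0+1+0+0+0+0+0+0 mod 2 = 1
  c[25] = d·G[:,25] = (00110101001001100111100110)·(00000000000000000000100000) mod 2 = 0+0+0+0+0+0+0+0+0+0+0+0+0+0+0+0+0+0+0+0+1+0+0+0+0+0 mod 2 = 1
  c[26] = d·G[:,26] = (00110101001001100111100110)·(00000000000000000000010000) mod 2 = 0+0+0+0+0+0+0+0+0+0+0+0+0+0+0+0+0+0+0+0+0+0+0+0+0+0 mod 2 = 0
  c[27] = d·G[:,27] = (00110101001001100111100110)·(00000000000000000000001000) mod 2 = 0+0+0+0+0+0+0+0+0+0+0+0+0+0+0+0+0+0+0+0+0+0+0+0+0+0 mod 2 = 0
  c[28] = d·G[:,28] = (00110101001001100111100110)·(00000000000000000000000100) mod 2 = 0+0+0+0+0+0+0+0+0+0+0+0+0+0+0+0+0+0+0+0+0+0+0+1+0+0 mod 2 = 1
  c[29] = d·G[:,29] = (00110101001001100111100110)·(00000000000000000000000010) mod 2 = 0+0+0+0+0+0+0+0+0+0+0+0+0+0+0+0+0+0+0+0+0+0+0+0+1+0 mod 2 = 1
  c[30] = d·G[:,30] = (00110101001001100111100110)·(00000000000000000000000001) mod 2 = 0+0+0+0+0+0+0+0+0+0+0+0+0+0+0+0+0+0+0+0+0+0+0+0+0+0 mod 2 = 0
Codeword = 0000011001010010001100111100110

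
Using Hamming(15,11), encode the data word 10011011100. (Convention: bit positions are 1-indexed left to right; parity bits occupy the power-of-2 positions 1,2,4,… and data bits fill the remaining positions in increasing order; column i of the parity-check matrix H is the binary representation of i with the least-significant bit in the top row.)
Codeword c = d · G (mod 2), d = 10011011100:
  c[0] = d·G[:,0] = (10011011100)·(11011010101) mod 2 = 1+0+0+1+1+0+1+0+1+0+0 mod 2 = 1
  c[1] = d·G[:,1] = (10011011100)·(10110110011) mod 2 = 1+0+0+1+0+0+1+0+0+0+0 mod 2 = 1
  c[2] = d·G[:,2] = (10011011100)·(10000000000) mod 2 = 1+0+0+0+0+0+0+0+0+0+0 mod 2 = 1
  c[3] = d·G[:,3] = (10011011100)·(01110001111) mod 2 = 0+0+0+1+0+0+0+1+1+0+0 mod 2 = 1
  c[4] = d·G[:,4] = (10011011100)·(01000000000) mod 2 = 0+0+0+0+0+0+0+0+0+0+0 mod 2 = 0
  c[5] = d·G[:,5] = (10011011100)·(00100000000) mod 2 = 0+0+0+0+0+0+0+0+0+0+0 mod 2 = 0
  c[6] = d·G[:,6] = (10011011100)·(00010000000) mod 2 = 0+0+0+1+0+0+0+0+0+0+0 mod 2 = 1
  c[7] = d·G[:,7] = (10011011100)·(00001111111) mod 2 = 0+0+0+0+1+0+1+1+1+0+0 mod 2 = 0
  c[8] = d·G[:,8] = (10011011100)·(00001000000) mod 2 = 0+0+0+0+1+0+0+0+0+0+0 mod 2 = 1
  c[9] = d·G[:,9] = (10011011100)·(00000100000) mod 2 = 0+0+0+0+0+0+0+0+0+0+0 mod 2 = 0
  c[10] = d·G[:,10] = (10011011100)·(00000010000) mod 2 = 0+0+0+0+0+0+1+0+0+0+0 mod 2 = 1
  c[11] = d·G[:,11] = (10011011100)·(00000001000) mod 2 = 0+0+0+0+0+0+0+1+0+0+0 mod 2 = 1
  c[12] = d·G[:,12] = (10011011100)·(00000000100) mod 2 = 0+0+0+0+0+0+0+0+1+0+0 mod 2 = 1
  c[13] = d·G[:,13] = (10011011100)·(00000000010) mod 2 = 0+0+0+0+0+0+0+0+0+0+0 mod 2 = 0
  c[14] = d·G[:,14] = (10011011100)·(00000000001) mod 2 = 0+0+0+0+0+0+0+0+0+0+0 mod 2 = 0
Codeword = 111100101011100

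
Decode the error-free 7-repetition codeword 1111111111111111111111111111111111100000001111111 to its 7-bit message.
Split into 7-bit blocks: 1111111 1111111 1111111 1111111 1111111 0000000 1111111
Data = 1111101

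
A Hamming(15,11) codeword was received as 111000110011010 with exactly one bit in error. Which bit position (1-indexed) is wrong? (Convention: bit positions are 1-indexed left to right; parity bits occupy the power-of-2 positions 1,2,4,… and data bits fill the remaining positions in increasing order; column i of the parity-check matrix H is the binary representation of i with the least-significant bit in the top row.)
Syndrome s = H · r^T (mod 2), r = 111000110011010:
  s[0] = (101010101010101)·(111000110011010) mod 2 = 1+0+1+0+0+0+1+0+0+0+1+0+0+0+0 mod 2 = 0
  s[1] = (011001100110011)·(111000110011010) mod 2 = 0+1+1+0+0+0+1+0+0+0+1+0+0+1+0 mod 2 = 1
  s[2] = (000111100001111)·(111000110011010) mod 2 = 0+0+0+0+0+0+1+0+0+0+0+1+0+1+0 mod 2 = 1
  s[3] = (000000011111111)·(111000110011010) mod 2 = 0+0+0+0+0+0+0+1+0+0+1+1+0+1+0 mod 2 = 0
Syndrome = 0110
Column i of H is the binary representation of i, so the syndrome is the binary index of the flipped bit.
Read s = 0110 with s[0] as LSB: 0·2^0 + 1·2^1 + 1·2^2 + 0·2^3 = 6.
Error is at bit position 6.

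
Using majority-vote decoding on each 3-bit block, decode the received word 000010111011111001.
Split into 3-bit blocks and majority-vote each:
  block 1 = 000: 0 ones, 3 zeros → 0
  block 2 = 010: 1 ones, 2 zeros → 0
  block 3 = 111: 3 ones, 0 zeros → 1
  block 4 = 011: 2 ones, 1 zeros → 1
  block 5 = 111: 3 ones, 0 zeros → 1
  block 6 = 001: 1 ones, 2 zeros → 0
Decoded = 001110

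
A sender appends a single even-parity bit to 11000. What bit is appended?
Sum of data bits: 1+1+0+0+0 = 2.
2 mod 2 = 0, so parity bit = 0.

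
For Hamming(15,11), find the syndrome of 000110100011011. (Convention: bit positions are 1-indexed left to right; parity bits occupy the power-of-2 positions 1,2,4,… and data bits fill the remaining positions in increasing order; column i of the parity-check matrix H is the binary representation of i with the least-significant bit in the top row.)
Syndrome s = H · r^T (mod 2), r = 000110100011011:
  s[0] = (101010101010101)·(000110100011011) mod 2 = 0+0+0+0+1+0+1+0+0+0+1+0+0+0+1 mod 2 = 0
  s[1] = (011001100110011)·(000110100011011) mod 2 = 0+0+0+0+0+0+1+0+0+0+1+0+0+1+1 mod 2 = 0
  s[2] = (000111100001111)·(000110100011011) mod 2 = 0+0+0+1+1+0+1+0+0+0+0+1+0+1+1 mod 2 = 0
  s[3] = (000000011111111)·(000110100011011) mod 2 = 0+0+0+0+0+0+0+0+0+0+1+1+0+1+1 mod 2 = 0
Syndrome = 0000
s = 0: no error detected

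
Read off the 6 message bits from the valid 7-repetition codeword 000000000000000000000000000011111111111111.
Split into 7-bit blocks: 0000000 0000000 0000000 0000000 1111111 1111111
Data = 000011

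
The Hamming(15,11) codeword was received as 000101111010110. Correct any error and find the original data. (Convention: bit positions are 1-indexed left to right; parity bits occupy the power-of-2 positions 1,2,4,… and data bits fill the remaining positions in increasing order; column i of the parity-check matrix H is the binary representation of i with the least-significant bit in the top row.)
Syndrome s = H · r^T (mod 2), r = 000101111010110:
  s[0] = (101010101010101)·(000101111010110) mod 2 = 0+0+0+0+0+0+1+0+1+0+1+0+1+0+0 mod 2 = 0
  s[1] = (011001100110011)·(000101111010110) mod 2 = 0+0+0+0+0+1+1+0+0+0+1+0+0+1+0 mod 2 = 0
  s[2] = (000111100001111)·(000101111010110) mod 2 = 0+0+0+1+0+1+1+0+0+0+0+0+1+1+0 mod 2 = 1
  s[3] = (000000011111111)·(000101111010110) mod 2 = 0+0+0+0+0+0+0+1+1+0+1+0+1+1+0 mod 2 = 1
Syndrome = 0011
Column 12 of H equals this syndrome → error at bit 12 (1-indexed).
Flip bit 12: 000101111010110 → 000101111011110
Extract data bits at positions {3,5,6,7,9,10,11,12,13,14,15}: 00111011110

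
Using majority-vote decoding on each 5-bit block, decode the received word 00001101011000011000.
Split into 5-bit blocks and majority-vote each:
  block 1 = 00001: 1 ones, 4 zeros → 0
  block 2 = 10101: 3 ones, 2 zeros → 1
  block 3 = 10000: 1 ones, 4 zeros → 0
  block 4 = 11000: 2 ones, 3 zeros → 0
Decoded = 0100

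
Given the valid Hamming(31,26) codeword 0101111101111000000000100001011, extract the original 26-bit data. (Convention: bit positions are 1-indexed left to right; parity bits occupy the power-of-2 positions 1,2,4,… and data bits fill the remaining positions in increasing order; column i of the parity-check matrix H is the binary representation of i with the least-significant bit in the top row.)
Parity bits occupy power-of-2 positions; data bits are at positions {3,5,6,7,9,10,11,12,13,14,15,17,18,19,20,21,22,23,24,25,26,27,28,29,30,31} (1-indexed).
Extract: c[3]=0 c[5]=1 c[6]=1 c[7]=1 c[9]=0 c[10]=1 c[11]=1 c[12]=1 c[13]=1 c[14]=0 c[15]=0 c[17]=0 c[18]=0 c[19]=0 c[20]=0 c[21]=0 c[22]=0 c[23]=1 c[24]=0 c[25]=0 c[26]=0 c[27]=0 c[28]=1 c[29]=0 c[30]=1 c[31]=1
Data = 01110111100000000100001011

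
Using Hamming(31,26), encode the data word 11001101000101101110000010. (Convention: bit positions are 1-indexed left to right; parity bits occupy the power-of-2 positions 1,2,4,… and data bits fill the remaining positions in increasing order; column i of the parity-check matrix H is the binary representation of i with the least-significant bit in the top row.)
Codeword c = d · G (mod 2), d = 11001101000101101110000010:
  c[0] = d·G[:,0] = (11001101000101101110000010)·(11011010101101010101010101) mod 2 = 1+1+0+0+1+0+0+0+0+0+0+1+0+1+0+0+0+1+0+0+0+0+0+0+0+0 mod 2 = 0
  c[1] = d·G[:,1] = (11001101000101101110000010)·(10110110011011001100110011) mod 2 = 1+0+0+0+0+1+0+0+0+0+0+0+0+1+0+0+1+1+0+0+0+0+0+0+1+0 mod 2 = 0
  c[2] = d·G[:,2] = (11001101000101101110000010)·(10000000000000000000000000) mod 2 = 1+0+0+0+0+0+0+0+0+0+0+0+0+0+0+0+0+0+0+0+0+0+0+0+0+0 mod 2 = 1
  c[3] = d·G[:,3] = (11001101000101101110000010)·(01110001111000111100001111) mod 2 = 0+1+0+0+0+0+0+1+0+0+0+0+0+0+1+0+1+1+0+0+0+0+0+0+1+0 mod 2 = 0
  c[4] = d·G[:,4] = (11001101000101101110000010)·(01000000000000000000000000) mod 2 = 0+1+0+0+0+0+0+0+0+0+0+0+0+0+0+0+0+0+0+0+0+0+0+0+0+0 mod 2 = 1
  c[5] = d·G[:,5] = (11001101000101101110000010)·(00100000000000000000000000) mod 2 = 0+0+0+0+0+0+0+0+0+0+0+0+0+0+0+0+0+0+0+0+0+0+0+0+0+0 mod 2 = 0
  c[6] = d·G[:,6] = (11001101000101101110000010)·(00010000000000000000000000) mod 2 = 0+0+0+0+0+0+0+0+0+0+0+0+0+0+0+0+0+0+0+0+0+0+0+0+0+0 mod 2 = 0
  c[7] = d·G[:,7] = (11001101000101101110000010)·(00001111111000000011111111) mod 2 = 0+0+0+0+1+1+0+1+0+0+0+0+0+0+0+0+0+0+1+0+0+0+0+0+1+0 mod 2 = 1
  c[8] = d·G[:,8] = (11001101000101101110000010)·(00001000000000000000000000) mod 2 = 0+0+0+0+1+0+0+0+0+0+0+0+0+0+0+0+0+0+0+0+0+0+0+0+0+0 mod 2 = 1
  c[9] = d·G[:,9] = (11001101000101101110000010)·(00000100000000000000000000) mod 2 = 0+0+0+0+0+1+0+0+0+0+0+0+0+0+0+0+0+0+0+0+0+0+0+0+0+0 mod 2 = 1
  c[10] = d·G[:,10] = (11001101000101101110000010)·(00000010000000000000000000) mod 2 = 0+0+0+0+0+0+0+0+0+0+0+0+0+0+0+0+0+0+0+0+0+0+0+0+0+0 mod 2 = 0
  c[11] = d·G[:,11] = (11001101000101101110000010)·(00000001000000000000000000) mod 2 = 0+0+0+0+0+0+0+1+0+0+0+0+0+0+0+0+0+0+0+0+0+0+0+0+0+0 mod 2 = 1
  c[12] = d·G[:,12] = (11001101000101101110000010)·(00000000100000000000000000) mod 2 = 0+0+0+0+0+0+0+0+0+0+0+0+0+0+0+0+0+0+0+0+0+0+0+0+0+0 mod 2 = 0
  c[13] = d·G[:,13] = (11001101000101101110000010)·(00000000010000000000000000) mod 2 = 0+0+0+0+0+0+0+0+0+0+0+0+0+0+0+0+0+0+0+0+0+0+0+0+0+0 mod 2 = 0
  c[14] = d·G[:,14] = (11001101000101101110000010)·(00000000001000000000000000) mod 2 = 0+0+0+0+0+0+0+0+0+0+0+0+0+0+0+0+0+0+0+0+0+0+0+0+0+0 mod 2 = 0
  c[15] = d·G[:,15] = (11001101000101101110000010)·(00000000000111111111111111) mod 2 = 0+0+0+0+0+0+0+0+0+0+0+1+0+1+1+0+1+1+1+0+0+0+0+0+1+0 mod 2 = 1
  c[16] = d·G[:,16] = (11001101000101101110000010)·(00000000000100000000000000) mod 2 = 0+0+0+0+0+0+0+0+0+0+0+1+0+0+0+0+0+0+0+0+0+0+0+0+0+0 mod 2 = 1
  c[17] = d·G[:,17] = (11001101000101101110000010)·(00000000000010000000000000) mod 2 = 0+0+0+0+0+0+0+0+0+0+0+0+0+0+0+0+0+0+0+0+0+0+0+0+0+0 mod 2 = 0
  c[18] = d·G[:,18] = (11001101000101101110000010)·(00000000000001000000000000) mod 2 = 0+0+0+0+0+0+0+0+0+0+0+0+0+1+0+0+0+0+0+0+0+0+0+0+0+0 mod 2 = 1
  c[19] = d·G[:,19] = (11001101000101101110000010)·(00000000000000100000000000) mod 2 = 0+0+0+0+0+0+0+0+0+0+0+0+0+0+1+0+0+0+0+0+0+0+0+0+0+0 mod 2 = 1
  c[20] = d·G[:,20] = (11001101000101101110000010)·(00000000000000010000000000) mod 2 = 0+0+0+0+0+0+0+0+0+0+0+0+0+0+0+0+0+0+0+0+0+0+0+0+0+0 mod 2 = 0
  c[21] = d·G[:,21] = (11001101000101101110000010)·(00000000000000001000000000) mod 2 = 0+0+0+0+0+0+0+0+0+0+0+0+0+0+0+0+1+0+0+0+0+0+0+0+0+0 mod 2 = 1
  c[22] = d·G[:,22] = (11001101000101101110000010)·(00000000000000000100000000) mod 2 = 0+0+0+0+0+0+0+0+0+0+0+0+0+0+0+0+0+1+0+0+0+0+0+0+0+0 mod 2 = 1
  c[23] = d·G[:,23] = (11001101000101101110000010)·(00000000000000000010000000) mod 2 = 0+0+0+0+0+0+0+0+0+0+0+0+0+0+0+0+0+0+1+0+0+0+0+0+0+0 mod 2 = 1
  c[24] = d·G[:,24] = (11001101000101101110000010)·(00000000000000000001000000) mod 2 = 0+0+0+0+0+0+0+0+0+0+0+0+0+0+0+0+0+0+0+0+0+0+0+0+0+0 mod 2 = 0
  c[25] = d·G[:,25] = (11001101000101101110000010)·(00000000000000000000100000) mod 2 = 0+0+0+0+0+0+0+0+0+0+0+0+0+0+0+0+0+0+0+0+0+0+0+0+0+0 mod 2 = 0
  c[26] = d·G[:,26] = (11001101000101101110000010)·(00000000000000000000010000) mod 2 = 0+0+0+0+0+0+0+0+0+0+0+0+0+0+0+0+0+0+0+0+0+0+0+0+0+0 mod 2 = 0
  c[27] = d·G[:,27] = (11001101000101101110000010)·(00000000000000000000001000) mod 2 = 0+0+0+0+0+0+0+0+0+0+0+0+0+0+0+0+0+0+0+0+0+0+0+0+0+0 mod 2 = 0
  c[28] = d·G[:,28] = (11001101000101101110000010)·(00000000000000000000000100) mod 2 = 0+0+0+0+0+0+0+0+0+0+0+0+0+0+0+0+0+0+0+0+0+0+0+0+0+0 mod 2 = 0
  c[29] = d·G[:,29] = (11001101000101101110000010)·(00000000000000000000000010) mod 2 = 0+0+0+0+0+0+0+0+0+0+0+0+0+0+0+0+0+0+0+0+0+0+0+0+1+0 mod 2 = 1
  c[30] = d·G[:,30] = (11001101000101101110000010)·(00000000000000000000000001) mod 2 = 0+0+0+0+0+0+0+0+0+0+0+0+0+0+0+0+0+0+0+0+0+0+0+0+0+0 mod 2 = 0
Codeword = 0010100111010001101101110000010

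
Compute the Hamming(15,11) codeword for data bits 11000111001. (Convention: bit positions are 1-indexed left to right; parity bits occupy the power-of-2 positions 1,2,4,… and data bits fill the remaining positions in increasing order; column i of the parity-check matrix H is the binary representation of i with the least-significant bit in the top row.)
Codeword c = d · G (mod 2), d = 11000111001:
  c[0] = d·G[:,0] = (11000111001)·(11011010101) mod 2 = 1+1+0+0+0+0+1+0+0+0+1 mod 2 = 0
  c[1] = d·G[:,1] = (11000111001)·(10110110011) mod 2 = 1+0+0+0+0+1+1+0+0+0+1 mod 2 = 0
  c[2] = d·G[:,2] = (11000111001)·(10000000000) mod 2 = 1+0+0+0+0+0+0+0+0+0+0 mod 2 = 1
  c[3] = d·G[:,3] = (11000111001)·(01110001111) mod 2 = 0+1+0+0+0+0+0+1+0+0+1 mod 2 = 1
  c[4] = d·G[:,4] = (11000111001)·(01000000000) mod 2 = 0+1+0+0+0+0+0+0+0+0+0 mod 2 = 1
  c[5] = d·G[:,5] = (11000111001)·(00100000000) mod 2 = 0+0+0+0+0+0+0+0+0+0+0 mod 2 = 0
  c[6] = d·G[:,6] = (11000111001)·(00010000000) mod 2 = 0+0+0+0+0+0+0+0+0+0+0 mod 2 = 0
  c[7] = d·G[:,7] = (11000111001)·(00001111111) mod 2 = 0+0+0+0+0+1+1+1+0+0+1 mod 2 = 0
  c[8] = d·G[:,8] = (11000111001)·(00001000000) mod 2 = 0+0+0+0+0+0+0+0+0+0+0 mod 2 = 0
  c[9] = d·G[:,9] = (11000111001)·(00000100000) mod 2 = 0+0+0+0+0+1+0+0+0+0+0 mod 2 = 1
  c[10] = d·G[:,10] = (11000111001)·(00000010000) mod 2 = 0+0+0+0+0+0+1+0+0+0+0 mod 2 = 1
  c[11] = d·G[:,11] = (11000111001)·(00000001000) mod 2 = 0+0+0+0+0+0+0+1+0+0+0 mod 2 = 1
  c[12] = d·G[:,12] = (11000111001)·(00000000100) mod 2 = 0+0+0+0+0+0+0+0+0+0+0 mod 2 = 0
  c[13] = d·G[:,13] = (11000111001)·(00000000010) mod 2 = 0+0+0+0+0+0+0+0+0+0+0 mod 2 = 0
  c[14] = d·G[:,14] = (11000111001)·(00000000001) mod 2 = 0+0+0+0+0+0+0+0+0+0+1 mod 2 = 1
Codeword = 001110000111001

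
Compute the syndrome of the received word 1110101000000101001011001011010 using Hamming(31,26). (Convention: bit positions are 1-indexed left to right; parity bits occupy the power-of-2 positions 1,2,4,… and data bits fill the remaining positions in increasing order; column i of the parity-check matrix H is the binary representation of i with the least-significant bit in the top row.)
Syndrome s = H · r^T (mod 2), r = 1110101000000101001011001011010:
  s[0] = (1010101010101010101010101010101)·(1110101000000101001011001011010) mod 2 = 1+0+1+0+1+0+1+0+0+0+0+0+0+0+0+0+0+0+1+0+1+0+0+0+1+0+1+0+0+0+0 mod 2 = 0
  s[1] = (0110011001100110011001100110011)·(1110101000000101001011001011010) mod 2 = 0+1+1+0+0+0+1+0+0+0+0+0+0+1+0+0+0+0+1+0+0+1+0+0+0+0+1+0+0+1+0 mod 2 = 0
  s[2] = (0001111000011110000111100001111)·(1110101000000101001011001011010) mod 2 = 0+0+0+0+1+0+1+0+0+0+0+0+0+1+0+0+0+0+0+0+1+1+0+0+0+0+0+1+0+1+0 mod 2 = 1
  s[3] = (0000000111111110000000011111111)·(1110101000000101001011001011010) mod 2 = 0+0+0+0+0+0+0+0+0+0+0+0+0+1+0+0+0+0+0+0+0+0+0+0+1+0+1+1+0+1+0 mod 2 = 1
  s[4] = (0000000000000001111111111111111)·(1110101000000101001011001011010) mod 2 = 0+0+0+0+0+0+0+0+0+0+0+0+0+0+0+1+0+0+1+0+1+1+0+0+1+0+1+1+0+1+0 mod 2 = 0
Syndrome = 00110
Non-zero syndrome: error at position 12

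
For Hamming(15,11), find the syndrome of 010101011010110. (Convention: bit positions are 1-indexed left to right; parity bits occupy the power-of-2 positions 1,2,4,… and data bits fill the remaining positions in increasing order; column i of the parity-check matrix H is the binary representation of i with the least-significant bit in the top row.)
Syndrome s = H · r^T (mod 2), r = 010101011010110:
  s[0] = (101010101010101)·(010101011010110) mod 2 = 0+0+0+0+0+0+0+0+1+0+1+0+1+0+0 mod 2 = 1
  s[1] = (011001100110011)·(010101011010110) mod 2 = 0+1+0+0+0+1+0+0+0+0+1+0+0+1+0 mod 2 = 0
  s[2] = (000111100001111)·(010101011010110) mod 2 = 0+0+0+1+0+1+0+0+0+0+0+0+1+1+0 mod 2 = 0
  s[3] = (000000011111111)·(010101011010110) mod 2 = 0+0+0+0+0+0+0+1+1+0+1+0+1+1+0 mod 2 = 1
Syndrome = 1001
Non-zero syndrome: error at position 9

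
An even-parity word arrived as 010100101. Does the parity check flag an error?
Sum of received bits: 0+1+0+1+0+0+1+0+1 = 4; 4 mod 2 = 0. Result is 0 → no error detected.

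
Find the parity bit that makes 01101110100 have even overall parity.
Sum of data bits: 0+1+1+0+1+1+1+0+1+0+0 = 6.
6 mod 2 = 0, so parity bit = 0.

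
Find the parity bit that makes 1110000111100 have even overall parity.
Sum of data bits: 1+1+1+0+0+0+0+1+1+1+1+0+0 = 7.
7 mod 2 = 1, so parity bit = 1.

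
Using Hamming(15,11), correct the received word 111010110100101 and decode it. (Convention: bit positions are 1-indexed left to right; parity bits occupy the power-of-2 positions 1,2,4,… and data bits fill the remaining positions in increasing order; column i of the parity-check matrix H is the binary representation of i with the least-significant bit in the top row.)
Syndrome s = H · r^T (mod 2), r = 111010110100101:
  s[0] = (101010101010101)·(111010110100101) mod 2 = 1+0+1+0+1+0+1+0+0+0+0+0+1+0+1 mod 2 = 0
  s[1] = (011001100110011)·(111010110100101) mod 2 = 0+1+1+0+0+0+1+0+0+1+0+0+0+0+1 mod 2 = 1
  s[2] = (000111100001111)·(111010110100101) mod 2 = 0+0+0+0+1+0+1+0+0+0+0+0+1+0+1 mod 2 = 0
  s[3] = (000000011111111)·(111010110100101) mod 2 = 0+0+0+0+0+0+0+1+0+1+0+0+1+0+1 mod 2 = 0
Syndrome = 0100
Column 2 of H equals this syndrome → error at bit 2 (1-indexed).
Flip bit 2: 111010110100101 → 101010110100101
Extract data bits at positions {3,5,6,7,9,10,11,12,13,14,15}: 11010100101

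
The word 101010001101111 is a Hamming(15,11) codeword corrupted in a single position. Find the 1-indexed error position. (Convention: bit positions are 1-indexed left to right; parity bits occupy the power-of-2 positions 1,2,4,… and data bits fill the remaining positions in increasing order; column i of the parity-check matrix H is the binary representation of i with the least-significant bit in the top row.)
Syndrome s = H · r^T (mod 2), r = 101010001101111:
  s[0] = (101010101010101)·(101010001101111) mod 2 = 1+0+1+0+1+0+0+0+1+0+0+0+1+0+1 mod 2 = 0
  s[1] = (011001100110011)·(101010001101111) mod 2 = 0+0+1+0+0+0+0+0+0+1+0+0+0+1+1 mod 2 = 0
  s[2] = (000111100001111)·(101010001101111) mod 2 = 0+0+0+0+1+0+0+0+0+0+0+1+1+1+1 mod 2 = 1
  s[3] = (000000011111111)·(101010001101111) mod 2 = 0+0+0+0+0+0+0+0+1+1+0+1+1+1+1 mod 2 = 0
Syndrome = 0010
Column i of H is the binary representation of i, so the syndrome is the binary index of the flipped bit.
Read s = 0010 with s[0] as LSB: 0·2^0 + 0·2^1 + 1·2^2 + 0·2^3 = 4.
Error is at bit position 4.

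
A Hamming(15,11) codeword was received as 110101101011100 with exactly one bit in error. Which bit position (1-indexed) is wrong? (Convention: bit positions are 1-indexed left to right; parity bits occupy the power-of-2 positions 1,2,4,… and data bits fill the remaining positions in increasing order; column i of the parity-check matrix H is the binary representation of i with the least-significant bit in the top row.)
Syndrome s = H · r^T (mod 2), r = 110101101011100:
  s[0] = (101010101010101)·(110101101011100) mod 2 = 1+0+0+0+0+0+1+0+1+0+1+0+1+0+0 mod 2 = 1
  s[1] = (011001100110011)·(110101101011100) mod 2 = 0+1+0+0+0+1+1+0+0+0+1+0+0+0+0 mod 2 = 0
  s[2] = (000111100001111)·(110101101011100) mod 2 = 0+0+0+1+0+1+1+0+0+0+0+1+1+0+0 mod 2 = 1
  s[3] = (000000011111111)·(110101101011100) mod 2 = 0+0+0+0+0+0+0+0+1+0+1+1+1+0+0 mod 2 = 0
Syndrome = 1010
Column i of H is the binary representation of i, so the syndrome is the binary index of the flipped bit.
Read s = 1010 with s[0] as LSB: 1·2^0 + 0·2^1 + 1·2^2 + 0·2^3 = 5.
Error is at bit position 5.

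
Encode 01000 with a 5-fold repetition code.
Repeat each bit 5× and concatenate:
0→00000  1→11111  0→00000  0→00000  0→00000
Codeword = 0000011111000000000000000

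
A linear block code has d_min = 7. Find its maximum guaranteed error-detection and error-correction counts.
(a) Detection requires d_min ≥ e+1, so e ≤ d_min − 1 = 6.
(b) Correction requires d_min ≥ 2t+1, so t ≤ ⌊(d_min − 1)/2⌋ = ⌊6/2⌋ = 3.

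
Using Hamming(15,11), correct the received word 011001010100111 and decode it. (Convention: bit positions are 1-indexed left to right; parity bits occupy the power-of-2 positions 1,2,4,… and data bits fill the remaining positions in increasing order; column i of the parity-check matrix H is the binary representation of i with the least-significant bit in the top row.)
Syndrome s = H · r^T (mod 2), r = 011001010100111:
  s[0] = (101010101010101)·(011001010100111) mod 2 = 0+0+1+0+0+0+0+0+0+0+0+0+1+0+1 mod 2 = 1
  s[1] = (011001100110011)·(011001010100111) mod 2 = 0+1+1+0+0+1+0+0+0+1+0+0+0+1+1 mod 2 = 0
  s[2] = (000111100001111)·(011001010100111) mod 2 = 0+0+0+0+0+1+0+0+0+0+0+0+1+1+1 mod 2 = 0
  s[3] = (000000011111111)·(011001010100111) mod 2 = 0+0+0+0+0+0+0+1+0+1+0+0+1+1+1 mod 2 = 1
Syndrome = 1001
Column 9 of H equals this syndrome → error at bit 9 (1-indexed).
Flip bit 9: 011001010100111 → 011001011100111
Extract data bits at positions {3,5,6,7,9,10,11,12,13,14,15}: 10101100111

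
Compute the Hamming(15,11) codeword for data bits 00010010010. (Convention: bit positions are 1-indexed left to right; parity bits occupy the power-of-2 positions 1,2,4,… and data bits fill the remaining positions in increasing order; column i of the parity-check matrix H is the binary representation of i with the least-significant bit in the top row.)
Codeword c = d · G (mod 2), d = 00010010010:
  c[0] = d·G[:,0] = (00010010010)·(11011010101) mod 2 = 0+0+0+1+0+0+1+0+0+0+0 mod 2 = 0
  c[1] = d·G[:,1] = (00010010010)·(10110110011) mod 2 = 0+0+0+1+0+0+1+0+0+1+0 mod 2 = 1
  c[2] = d·G[:,2] = (00010010010)·(10000000000) mod 2 = 0+0+0+0+0+0+0+0+0+0+0 mod 2 = 0
  c[3] = d·G[:,3] = (00010010010)·(01110001111) mod 2 = 0+0+0+1+0+0+0+0+0+1+0 mod 2 = 0
  c[4] = d·G[:,4] = (00010010010)·(01000000000) mod 2 = 0+0+0+0+0+0+0+0+0+0+0 mod 2 = 0
  c[5] = d·G[:,5] = (00010010010)·(00100000000) mod 2 = 0+0+0+0+0+0+0+0+0+0+0 mod 2 = 0
  c[6] = d·G[:,6] = (00010010010)·(00010000000) mod 2 = 0+0+0+1+0+0+0+0+0+0+0 mod 2 = 1
  c[7] = d·G[:,7] = (00010010010)·(00001111111) mod 2 = 0+0+0+0+0+0+1+0+0+1+0 mod 2 = 0
  c[8] = d·G[:,8] = (00010010010)·(00001000000) mod 2 = 0+0+0+0+0+0+0+0+0+0+0 mod 2 = 0
  c[9] = d·G[:,9] = (00010010010)·(00000100000) mod 2 = 0+0+0+0+0+0+0+0+0+0+0 mod 2 = 0
  c[10] = d·G[:,10] = (00010010010)·(00000010000) mod 2 = 0+0+0+0+0+0+1+0+0+0+0 mod 2 = 1
  c[11] = d·G[:,11] = (00010010010)·(00000001000) mod 2 = 0+0+0+0+0+0+0+0+0+0+0 mod 2 = 0
  c[12] = d·G[:,12] = (00010010010)·(00000000100) mod 2 = 0+0+0+0+0+0+0+0+0+0+0 mod 2 = 0
  c[13] = d·G[:,13] = (00010010010)·(00000000010) mod 2 = 0+0+0+0+0+0+0+0+0+1+0 mod 2 = 1
  c[14] = d·G[:,14] = (00010010010)·(00000000001) mod 2 = 0+0+0+0+0+0+0+0+0+0+0 mod 2 = 0
Codeword = 010000100010010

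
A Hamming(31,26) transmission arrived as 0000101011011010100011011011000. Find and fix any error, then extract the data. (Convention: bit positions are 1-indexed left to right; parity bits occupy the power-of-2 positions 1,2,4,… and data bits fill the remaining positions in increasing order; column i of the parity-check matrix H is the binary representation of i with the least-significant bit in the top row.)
Syndrome s = H · r^T (mod 2), r = 0000101011011010100011011011000:
  s[0] = (1010101010101010101010101010101)·(0000101011011010100011011011000) mod 2 = 0+0+0+0+1+0+1+0+1+0+0+0+1+0+1+0+1+0+0+0+1+0+0+0+1+0+1+0+0+0+0 mod 2 = 1
  s[1] = (0110011001100110011001100110011)·(0000101011011010100011011011000) mod 2 = 0+0+0+0+0+0+1+0+0+1+0+0+0+0+1+0+0+0+0+0+0+1+0+0+0+0+1+0+0+0+0 mod 2 = 1
  s[2] = (0001111000011110000111100001111)·(0000101011011010100011011011000) mod 2 = 0+0+0+0+1+0+1+0+0+0+0+1+1+0+1+0+0+0+0+0+1+1+0+0+0+0+0+1+0+0+0 mod 2 = 0
  s[3] = (0000000111111110000000011111111)·(0000101011011010100011011011000) mod 2 = 0+0+0+0+0+0+0+0+1+1+0+1+1+0+1+0+0+0+0+0+0+0+0+1+1+0+1+1+0+0+0 mod 2 = 1
  s[4] = (0000000000000001111111111111111)·(0000101011011010100011011011000) mod 2 = 0+0+0+0+0+0+0+0+0+0+0+0+0+0+0+0+1+0+0+0+1+1+0+1+1+0+1+1+0+0+0 mod 2 = 1
Syndrome = 11011
Column 27 of H equals this syndrome → error at bit 27 (1-indexed).
Flip bit 27: 0000101011011010100011011011000 → 0000101011011010100011011001000
Extract data bits at positions {3,5,6,7,9,10,11,12,13,14,15,17,18,19,20,21,22,23,24,25,26,27,28,29,30,31}: 01011101101100011011001000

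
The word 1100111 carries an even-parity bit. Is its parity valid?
Sum of all bits: 1+1+0+0+1+1+1 = 5; 5 mod 2 = 1. Result is 1 → parity error detected.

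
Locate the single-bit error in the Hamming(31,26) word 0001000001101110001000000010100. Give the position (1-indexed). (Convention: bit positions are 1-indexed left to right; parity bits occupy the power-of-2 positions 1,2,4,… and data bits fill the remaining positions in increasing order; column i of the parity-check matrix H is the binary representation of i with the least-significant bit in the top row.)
Syndrome s = H · r^T (mod 2), r = 0001000001101110001000000010100:
  s[0] = (1010101010101010101010101010101)·(0001000001101110001000000010100) mod 2 = 0+0+0+0+0+0+0+0+0+0+1+0+1+0+1+0+0+0+1+0+0+0+0+0+0+0+1+0+1+0+0 mod 2 = 0
  s[1] = (0110011001100110011001100110011)·(0001000001101110001000000010100) mod 2 = 0+0+0+0+0+0+0+0+0+1+1+0+0+1+1+0+0+0+1+0+0+0+0+0+0+0+1+0+0+0+0 mod 2 = 0
  s[2] = (0001111000011110000111100001111)·(0001000001101110001000000010100) mod 2 = 0+0+0+1+0+0+0+0+0+0+0+0+1+1+1+0+0+0+0+0+0+0+0+0+0+0+0+0+1+0+0 mod 2 = 1
  s[3] = (0000000111111110000000011111111)·(0001000001101110001000000010100) mod 2 = 0+0+0+0+0+0+0+0+0+1+1+0+1+1+1+0+0+0+0+0+0+0+0+0+0+0+1+0+1+0+0 mod 2 = 1
  s[4] = (0000000000000001111111111111111)·(0001000001101110001000000010100) mod 2 = 0+0+0+0+0+0+0+0+0+0+0+0+0+0+0+0+0+0+1+0+0+0+0+0+0+0+1+0+1+0+0 mod 2 = 1
Syndrome = 00111
Column i of H is the binary representation of i, so the syndrome is the binary index of the flipped bit.
Read s = 00111 with s[0] as LSB: 0·2^0 + 0·2^1 + 1·2^2 + 1·2^3 + 1·2^4 = 28.
Error is at bit position 28.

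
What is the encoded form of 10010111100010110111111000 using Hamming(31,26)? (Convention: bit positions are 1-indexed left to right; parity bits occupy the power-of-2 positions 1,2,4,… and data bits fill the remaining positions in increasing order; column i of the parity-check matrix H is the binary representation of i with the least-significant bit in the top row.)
Codeword c = d · G (mod 2), d = 10010111100010110111111000:
  c[0] = d·G[:,0] = (10010111100010110111111000)·(11011010101101010101010101) mod 2 = 1+0+0+1+0+0+1+0+1+0+0+0+0+0+0+1+0+1+0+1+0+1+0+0+0+0 mod 2 = 0
  c[1] = d·G[:,1] = (10010111100010110111111000)·(10110110011011001100110011) mod 2 = 1+0+0+1+0+1+1+0+0+0+0+0+1+0+0+0+0+1+0+0+1+1+0+0+0+0 mod 2 = 0
  c[2] = d·G[:,2] = (10010111100010110111111000)·(10000000000000000000000000) mod 2 = 1+0+0+0+0+0+0+0+0+0+0+0+0+0+0+0+0+0+0+0+0+0+0+0+0+0 mod 2 = 1
  c[3] = d·G[:,3] = (10010111100010110111111000)·(01110001111000111100001111) mod 2 = 0+0+0+1+0+0+0+1+1+0+0+0+0+0+1+1+0+1+0+0+0+0+1+0+0+0 mod 2 = 1
  c[4] = d·G[:,4] = (10010111100010110111111000)·(01000000000000000000000000) mod 2 = 0+0+0+0+0+0+0+0+0+0+0+0+0+0+0+0+0+0+0+0+0+0+0+0+0+0 mod 2 = 0
  c[5] = d·G[:,5] = (10010111100010110111111000)·(00100000000000000000000000) mod 2 = 0+0+0+0+0+0+0+0+0+0+0+0+0+0+0+0+0+0+0+0+0+0+0+0+0+0 mod 2 = 0
  c[6] = d·G[:,6] = (10010111100010110111111000)·(00010000000000000000000000) mod 2 = 0+0+0+1+0+0+0+0+0+0+0+0+0+0+0+0+0+0+0+0+0+0+0+0+0+0 mod 2 = 1
  c[7] = d·G[:,7] = (10010111100010110111111000)·(00001111111000000011111111) mod 2 = 0+0+0+0+0+1+1+1+1+0+0+0+0+0+0+0+0+0+1+1+1+1+1+0+0+0 mod 2 = 1
  c[8] = d·G[:,8] = (10010111100010110111111000)·(00001000000000000000000000) mod 2 = 0+0+0+0+0+0+0+0+0+0+0+0+0+0+0+0+0+0+0+0+0+0+0+0+0+0 mod 2 = 0
  c[9] = d·G[:,9] = (10010111100010110111111000)·(00000100000000000000000000) mod 2 = 0+0+0+0+0+1+0+0+0+0+0+0+0+0+0+0+0+0+0+0+0+0+0+0+0+0 mod 2 = 1
  c[10] = d·G[:,10] = (10010111100010110111111000)·(00000010000000000000000000) mod 2 = 0+0+0+0+0+0+1+0+0+0+0+0+0+0+0+0+0+0+0+0+0+0+0+0+0+0 mod 2 = 1
  c[11] = d·G[:,11] = (10010111100010110111111000)·(00000001000000000000000000) mod 2 = 0+0+0+0+0+0+0+1+0+0+0+0+0+0+0+0+0+0+0+0+0+0+0+0+0+0 mod 2 = 1
  c[12] = d·G[:,12] = (10010111100010110111111000)·(00000000100000000000000000) mod 2 = 0+0+0+0+0+0+0+0+1+0+0+0+0+0+0+0+0+0+0+0+0+0+0+0+0+0 mod 2 = 1
  c[13] = d·G[:,13] = (10010111100010110111111000)·(00000000010000000000000000) mod 2 = 0+0+0+0+0+0+0+0+0+0+0+0+0+0+0+0+0+0+0+0+0+0+0+0+0+0 mod 2 = 0
  c[14] = d·G[:,14] = (10010111100010110111111000)·(00000000001000000000000000) mod 2 = 0+0+0+0+0+0+0+0+0+0+0+0+0+0+0+0+0+0+0+0+0+0+0+0+0+0 mod 2 = 0
  c[15] = d·G[:,15] = (10010111100010110111111000)·(00000000000111111111111111) mod 2 = 0+0+0+0+0+0+0+0+0+0+0+0+1+0+1+1+0+1+1+1+1+1+1+0+0+0 mod 2 = 1
  c[16] = d·G[:,16] = (10010111100010110111111000)·(00000000000100000000000000) mod 2 = 0+0+0+0+0+0+0+0+0+0+0+0+0+0+0+0+0+0+0+0+0+0+0+0+0+0 mod 2 = 0
  c[17] = d·G[:,17] = (10010111100010110111111000)·(00000000000010000000000000) mod 2 = 0+0+0+0+0+0+0+0+0+0+0+0+1+0+0+0+0+0+0+0+0+0+0+0+0+0 mod 2 = 1
  c[18] = d·G[:,18] = (10010111100010110111111000)·(00000000000001000000000000) mod 2 = 0+0+0+0+0+0+0+0+0+0+0+0+0+0+0+0+0+0+0+0+0+0+0+0+0+0 mod 2 = 0
  c[19] = d·G[:,19] = (10010111100010110111111000)·(00000000000000100000000000) mod 2 = 0+0+0+0+0+0+0+0+0+0+0+0+0+0+1+0+0+0+0+0+0+0+0+0+0+0 mod 2 = 1
  c[20] = d·G[:,20] = (10010111100010110111111000)·(00000000000000010000000000) mod 2 = 0+0+0+0+0+0+0+0+0+0+0+0+0+0+0+1+0+0+0+0+0+0+0+0+0+0 mod 2 = 1
  c[21] = d·G[:,21] = (10010111100010110111111000)·(00000000000000001000000000) mod 2 = 0+0+0+0+0+0+0+0+0+0+0+0+0+0+0+0+0+0+0+0+0+0+0+0+0+0 mod 2 = 0
  c[22] = d·G[:,22] = (10010111100010110111111000)·(00000000000000000100000000) mod 2 = 0+0+0+0+0+0+0+0+0+0+0+0+0+0+0+0+0+1+0+0+0+0+0+0+0+0 mod 2 = 1
  c[23] = d·G[:,23] = (10010111100010110111111000)·(00000000000000000010000000) mod 2 = 0+0+0+0+0+0+0+0+0+0+0+0+0+0+0+0+0+0+1+0+0+0+0+0+0+0 mod 2 = 1
  c[24] = d·G[:,24] = (10010111100010110111111000)·(00000000000000000001000000) mod 2 = 0+0+0+0+0+0+0+0+0+0+0+0+0+0+0+0+0+0+0+1+0+0+0+0+0+0 mod 2 = 1
  c[25] = d·G[:,25] = (10010111100010110111111000)·(00000000000000000000100000) mod 2 = 0+0+0+0+0+0+0+0+0+0+0+0+0+0+0+0+0+0+0+0+1+0+0+0+0+0 mod 2 = 1
  c[26] = d·G[:,26] = (10010111100010110111111000)·(00000000000000000000010000) mod 2 = 0+0+0+0+0+0+0+0+0+0+0+0+0+0+0+0+0+0+0+0+0+1+0+0+0+0 mod 2 = 1
  c[27] = d·G[:,27] = (10010111100010110111111000)·(00000000000000000000001000) mod 2 = 0+0+0+0+0+0+0+0+0+0+0+0+0+0+0+0+0+0+0+0+0+0+1+0+0+0 mod 2 = 1
  c[28] = d·G[:,28] = (10010111100010110111111000)·(00000000000000000000000100) mod 2 = 0+0+0+0+0+0+0+0+0+0+0+0+0+0+0+0+0+0+0+0+0+0+0+0+0+0 mod 2 = 0
  c[29] = d·G[:,29] = (10010111100010110111111000)·(00000000000000000000000010) mod 2 = 0+0+0+0+0+0+0+0+0+0+0+0+0+0+0+0+0+0+0+0+0+0+0+0+0+0 mod 2 = 0
  c[30] = d·G[:,30] = (10010111100010110111111000)·(00000000000000000000000001) mod 2 = 0+0+0+0+0+0+0+0+0+0+0+0+0+0+0+0+0+0+0+0+0+0+0+0+0+0 mod 2 = 0
Codeword = 0011001101111001010110111111000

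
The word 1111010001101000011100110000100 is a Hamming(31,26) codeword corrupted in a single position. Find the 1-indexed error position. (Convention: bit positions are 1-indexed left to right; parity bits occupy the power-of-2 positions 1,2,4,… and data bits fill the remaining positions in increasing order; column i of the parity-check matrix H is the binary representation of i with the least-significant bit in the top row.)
Syndrome s = H · r^T (mod 2), r = 1111010001101000011100110000100:
  s[0] = (1010101010101010101010101010101)·(1111010001101000011100110000100) mod 2 = 1+0+1+0+0+0+0+0+0+0+1+0+1+0+0+0+0+0+1+0+0+0+1+0+0+0+0+0+1+0+0 mod 2 = 1
  s[1] = (0110011001100110011001100110011)·(1111010001101000011100110000100) mod 2 = 0+1+1+0+0+1+0+0+0+1+1+0+0+0+0+0+0+1+1+0+0+0+1+0+0+0+0+0+0+0+0 mod 2 = 0
  s[2] = (0001111000011110000111100001111)·(1111010001101000011100110000100) mod 2 = 0+0+0+1+0+1+0+0+0+0+0+0+1+0+0+0+0+0+0+1+0+0+1+0+0+0+0+0+1+0+0 mod 2 = 0
  s[3] = (0000000111111110000000011111111)·(1111010001101000011100110000100) mod 2 = 0+0+0+0+0+0+0+0+0+1+1+0+1+0+0+0+0+0+0+0+0+0+0+1+0+0+0+0+1+0+0 mod 2 = 1
  s[4] = (0000000000000001111111111111111)·(1111010001101000011100110000100) mod 2 = 0+0+0+0+0+0+0+0+0+0+0+0+0+0+0+0+0+1+1+1+0+0+1+1+0+0+0+0+1+0+0 mod 2 = 0
Syndrome = 10010
Column i of H is the binary representation of i, so the syndrome is the binary index of the flipped bit.
Read s = 10010 with s[0] as LSB: 1·2^0 + 0·2^1 + 0·2^2 + 1·2^3 + 0·2^4 = 9.
Error is at bit position 9.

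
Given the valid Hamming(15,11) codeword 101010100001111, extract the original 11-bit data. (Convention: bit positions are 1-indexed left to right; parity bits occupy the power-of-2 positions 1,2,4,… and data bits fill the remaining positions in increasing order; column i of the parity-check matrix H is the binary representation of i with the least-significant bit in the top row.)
Parity bits occupy power-of-2 positions; data bits are at positions {3,5,6,7,9,10,11,12,13,14,15} (1-indexed).
Extract: c[3]=1 c[5]=1 c[6]=0 c[7]=1 c[9]=0 c[10]=0 c[11]=0 c[12]=1 c[13]=1 c[14]=1 c[15]=1
Data = 11010001111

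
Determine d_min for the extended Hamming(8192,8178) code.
d_min = 4 (adding an overall parity bit to Hamming(8191,8178) raises d_min from 3 to 4).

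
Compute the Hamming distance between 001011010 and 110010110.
XOR = 111001100, count of 1s = 5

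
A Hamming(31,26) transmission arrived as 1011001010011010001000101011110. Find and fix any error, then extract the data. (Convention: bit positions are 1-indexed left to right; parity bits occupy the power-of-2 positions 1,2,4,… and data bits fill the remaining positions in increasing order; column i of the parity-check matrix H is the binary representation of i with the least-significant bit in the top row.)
Syndrome s = H · r^T (mod 2), r = 1011001010011010001000101011110:
  s[0] = (1010101010101010101010101010101)·(1011001010011010001000101011110) mod 2 = 1+0+1+0+0+0+1+0+1+0+0+0+1+0+1+0+0+0+1+0+0+0+1+0+1+0+1+0+1+0+0 mod 2 = 1
  s[1] = (0110011001100110011001100110011)·(1011001010011010001000101011110) mod 2 = 0+0+1+0+0+0+1+0+0+0+0+0+0+0+1+0+0+0+1+0+0+0+1+0+0+0+1+0+0+1+0 mod 2 = 1
  s[2] = (0001111000011110000111100001111)·(1011001010011010001000101011110) mod 2 = 0+0+0+1+0+0+1+0+0+0+0+1+1+0+1+0+0+0+0+0+0+0+1+0+0+0+0+1+1+1+0 mod 2 = 1
  s[3] = (0000000111111110000000011111111)·(1011001010011010001000101011110) mod 2 = 0+0+0+0+0+0+0+0+1+0+0+1+1+0+1+0+0+0+0+0+0+0+0+0+1+0+1+1+1+1+0 mod 2 = 1
  s[4] = (0000000000000001111111111111111)·(1011001010011010001000101011110) mod 2 = 0+0+0+0+0+0+0+0+0+0+0+0+0+0+0+0+0+0+1+0+0+0+1+0+1+0+1+1+1+1+0 mod 2 = 1
Syndrome = 11111
Column 31 of H equals this syndrome → error at bit 31 (1-indexed).
Flip bit 31: 1011001010011010001000101011110 → 1011001010011010001000101011111
Extract data bits at positions {3,5,6,7,9,10,11,12,13,14,15,17,18,19,20,21,22,23,24,25,26,27,28,29,30,31}: 10011001101001000101011111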